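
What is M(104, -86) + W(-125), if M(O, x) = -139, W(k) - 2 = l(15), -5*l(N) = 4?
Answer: -689/5 ≈ -137.80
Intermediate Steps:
l(N) = -4/5 (l(N) = -1/5*4 = -4/5)
W(k) = 6/5 (W(k) = 2 - 4/5 = 6/5)
M(104, -86) + W(-125) = -139 + 6/5 = -689/5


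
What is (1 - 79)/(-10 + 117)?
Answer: -78/107 ≈ -0.72897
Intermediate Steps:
(1 - 79)/(-10 + 117) = -78/107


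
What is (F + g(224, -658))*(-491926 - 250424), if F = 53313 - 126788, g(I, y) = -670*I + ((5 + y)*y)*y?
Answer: 210047225040450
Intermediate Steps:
g(I, y) = -670*I + y**2*(5 + y) (g(I, y) = -670*I + (y*(5 + y))*y = -670*I + y**2*(5 + y))
F = -73475
(F + g(224, -658))*(-491926 - 250424) = (-73475 + ((-658)**3 - 670*224 + 5*(-658)**2))*(-491926 - 250424) = (-73475 + (-284890312 - 150080 + 5*432964))*(-742350) = (-73475 + (-284890312 - 150080 + 2164820))*(-742350) = (-73475 - 282875572)*(-742350) = -282949047*(-742350) = 210047225040450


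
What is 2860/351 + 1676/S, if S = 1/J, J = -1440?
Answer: -65162660/27 ≈ -2.4134e+6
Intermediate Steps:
S = -1/1440 (S = 1/(-1440) = -1/1440 ≈ -0.00069444)
2860/351 + 1676/S = 2860/351 + 1676/(-1/1440) = 2860*(1/351) + 1676*(-1440) = 220/27 - 2413440 = -65162660/27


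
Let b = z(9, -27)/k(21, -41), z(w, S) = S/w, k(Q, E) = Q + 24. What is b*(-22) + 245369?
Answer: 3680557/15 ≈ 2.4537e+5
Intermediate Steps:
k(Q, E) = 24 + Q
b = -1/15 (b = (-27/9)/(24 + 21) = -27*⅑/45 = -3*1/45 = -1/15 ≈ -0.066667)
b*(-22) + 245369 = -1/15*(-22) + 245369 = 22/15 + 245369 = 3680557/15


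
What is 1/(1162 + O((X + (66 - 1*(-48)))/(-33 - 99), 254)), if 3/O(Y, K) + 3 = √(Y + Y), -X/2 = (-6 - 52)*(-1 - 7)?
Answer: 11647/13565161 - 3*√111/13565161 ≈ 0.00085627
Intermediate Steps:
X = -928 (X = -2*(-6 - 52)*(-1 - 7) = -(-116)*(-8) = -2*464 = -928)
O(Y, K) = 3/(-3 + √2*√Y) (O(Y, K) = 3/(-3 + √(Y + Y)) = 3/(-3 + √(2*Y)) = 3/(-3 + √2*√Y))
1/(1162 + O((X + (66 - 1*(-48)))/(-33 - 99), 254)) = 1/(1162 + 3/(-3 + √2*√((-928 + (66 - 1*(-48)))/(-33 - 99)))) = 1/(1162 + 3/(-3 + √2*√((-928 + (66 + 48))/(-132)))) = 1/(1162 + 3/(-3 + √2*√((-928 + 114)*(-1/132)))) = 1/(1162 + 3/(-3 + √2*√(-814*(-1/132)))) = 1/(1162 + 3/(-3 + √2*√(37/6))) = 1/(1162 + 3/(-3 + √2*(√222/6))) = 1/(1162 + 3/(-3 + √111/3))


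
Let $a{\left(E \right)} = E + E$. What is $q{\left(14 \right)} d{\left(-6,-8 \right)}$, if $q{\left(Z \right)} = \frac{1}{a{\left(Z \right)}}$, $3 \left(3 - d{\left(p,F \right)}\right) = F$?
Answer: $\frac{17}{84} \approx 0.20238$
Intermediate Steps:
$d{\left(p,F \right)} = 3 - \frac{F}{3}$
$a{\left(E \right)} = 2 E$
$q{\left(Z \right)} = \frac{1}{2 Z}$
$q{\left(14 \right)} d{\left(-6,-8 \right)} = \frac{1}{2 \cdot 14} \left(3 - - \frac{8}{3}\right) = \frac{1}{2} \cdot \frac{1}{14} \left(3 + \frac{8}{3}\right) = \frac{1}{28} \cdot \frac{17}{3} = \frac{17}{84}$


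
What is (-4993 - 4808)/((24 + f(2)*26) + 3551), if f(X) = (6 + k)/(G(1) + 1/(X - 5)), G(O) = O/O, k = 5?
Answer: -891/364 ≈ -2.4478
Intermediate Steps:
G(O) = 1
f(X) = 11/(1 + 1/(-5 + X)) (f(X) = (6 + 5)/(1 + 1/(X - 5)) = 11/(1 + 1/(-5 + X)))
(-4993 - 4808)/((24 + f(2)*26) + 3551) = (-4993 - 4808)/((24 + (11*(-5 + 2)/(-4 + 2))*26) + 3551) = -9801/((24 + (11*(-3)/(-2))*26) + 3551) = -9801/((24 + (11*(-½)*(-3))*26) + 3551) = -9801/((24 + (33/2)*26) + 3551) = -9801/((24 + 429) + 3551) = -9801/(453 + 3551) = -9801/4004 = -9801*1/4004 = -891/364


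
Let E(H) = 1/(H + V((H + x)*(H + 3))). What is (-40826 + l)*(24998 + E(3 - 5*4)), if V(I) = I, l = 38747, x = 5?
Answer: -7847599221/151 ≈ -5.1971e+7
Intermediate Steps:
E(H) = 1/(H + (3 + H)*(5 + H)) (E(H) = 1/(H + (H + 5)*(H + 3)) = 1/(H + (5 + H)*(3 + H)) = 1/(H + (3 + H)*(5 + H)))
(-40826 + l)*(24998 + E(3 - 5*4)) = (-40826 + 38747)*(24998 + 1/(15 + (3 - 5*4)**2 + 9*(3 - 5*4))) = -2079*(24998 + 1/(15 + (3 - 20)**2 + 9*(3 - 20))) = -2079*(24998 + 1/(15 + (-17)**2 + 9*(-17))) = -2079*(24998 + 1/(15 + 289 - 153)) = -2079*(24998 + 1/151) = -2079*3774699/151 = -7847599221/151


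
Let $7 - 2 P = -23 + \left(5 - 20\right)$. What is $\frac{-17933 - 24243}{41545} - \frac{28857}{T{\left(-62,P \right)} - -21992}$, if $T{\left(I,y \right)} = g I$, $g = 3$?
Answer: $- \frac{2118553921}{905930270} \approx -2.3385$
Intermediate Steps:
$P = \frac{45}{2}$ ($P = \frac{7}{2} - \frac{-23 + \left(5 - 20\right)}{2} = \frac{7}{2} - \frac{-23 - 15}{2} = \frac{7}{2} - -19 = \frac{7}{2} + 19 = \frac{45}{2} \approx 22.5$)
$T{\left(I,y \right)} = 3 I$
$\frac{-17933 - 24243}{41545} - \frac{28857}{T{\left(-62,P \right)} - -21992} = \frac{-17933 - 24243}{41545} - \frac{28857}{3 \left(-62\right) - -21992} = \left(-17933 - 24243\right) \frac{1}{41545} - \frac{28857}{-186 + 21992} = \left(-42176\right) \frac{1}{41545} - \frac{28857}{21806} = - \frac{42176}{41545} - \frac{28857}{21806} = - \frac{2118553921}{905930270}$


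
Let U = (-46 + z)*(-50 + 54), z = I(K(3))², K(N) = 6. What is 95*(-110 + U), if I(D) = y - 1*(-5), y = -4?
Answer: -27550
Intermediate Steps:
I(D) = 1 (I(D) = -4 - 1*(-5) = -4 + 5 = 1)
z = 1 (z = 1² = 1)
U = -180 (U = (-46 + 1)*(-50 + 54) = -45*4 = -180)
95*(-110 + U) = 95*(-110 - 180) = 95*(-290) = -27550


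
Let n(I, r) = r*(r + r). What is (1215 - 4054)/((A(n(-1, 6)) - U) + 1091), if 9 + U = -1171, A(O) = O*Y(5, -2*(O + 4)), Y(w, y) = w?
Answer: -2839/2631 ≈ -1.0791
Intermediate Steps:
n(I, r) = 2*r**2 (n(I, r) = r*(2*r) = 2*r**2)
A(O) = 5*O (A(O) = O*5 = 5*O)
U = -1180 (U = -9 - 1171 = -1180)
(1215 - 4054)/((A(n(-1, 6)) - U) + 1091) = (1215 - 4054)/((5*(2*6**2) - 1*(-1180)) + 1091) = -2839/((5*(2*36) + 1180) + 1091) = -2839/((5*72 + 1180) + 1091) = -2839/((360 + 1180) + 1091) = -2839/(1540 + 1091) = -2839/2631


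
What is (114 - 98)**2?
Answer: 256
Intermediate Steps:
(114 - 98)**2 = 16**2 = 256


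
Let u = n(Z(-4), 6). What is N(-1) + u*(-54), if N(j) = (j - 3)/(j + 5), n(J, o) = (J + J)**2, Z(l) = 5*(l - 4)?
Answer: -345601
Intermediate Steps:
Z(l) = -20 + 5*l (Z(l) = 5*(-4 + l) = -20 + 5*l)
n(J, o) = 4*J**2 (n(J, o) = (2*J)**2 = 4*J**2)
u = 6400 (u = 4*(-20 + 5*(-4))**2 = 4*(-20 - 20)**2 = 4*(-40)**2 = 4*1600 = 6400)
N(j) = (-3 + j)/(5 + j)
N(-1) + u*(-54) = (-3 - 1)/(5 - 1) + 6400*(-54) = -4/4 - 345600 = (1/4)*(-4) - 345600 = -1 - 345600 = -345601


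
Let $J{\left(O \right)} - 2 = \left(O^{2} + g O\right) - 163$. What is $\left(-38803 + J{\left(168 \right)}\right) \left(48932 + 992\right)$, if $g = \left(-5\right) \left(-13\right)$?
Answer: $8986320$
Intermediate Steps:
$g = 65$
$J{\left(O \right)} = -161 + O^{2} + 65 O$ ($J{\left(O \right)} = 2 - \left(163 - O^{2} - 65 O\right) = 2 + \left(-163 + O^{2} + 65 O\right) = -161 + O^{2} + 65 O$)
$\left(-38803 + J{\left(168 \right)}\right) \left(48932 + 992\right) = \left(-38803 + \left(-161 + 168^{2} + 65 \cdot 168\right)\right) \left(48932 + 992\right) = \left(-38803 + \left(-161 + 28224 + 10920\right)\right) 49924 = \left(-38803 + 38983\right) 49924 = 180 \cdot 49924 = 8986320$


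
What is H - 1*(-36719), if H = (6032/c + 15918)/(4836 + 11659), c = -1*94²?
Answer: 1337982071499/36437455 ≈ 36720.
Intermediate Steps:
c = -8836 (c = -1*8836 = -8836)
H = 35161354/36437455 (H = (6032/(-8836) + 15918)/(4836 + 11659) = (6032*(-1/8836) + 15918)/16495 = (-1508/2209 + 15918)*(1/16495) = (35161354/2209)*(1/16495) = 35161354/36437455 ≈ 0.96498)
H - 1*(-36719) = 35161354/36437455 - 1*(-36719) = 35161354/36437455 + 36719 = 1337982071499/36437455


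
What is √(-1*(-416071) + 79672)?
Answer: √495743 ≈ 704.09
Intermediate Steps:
√(-1*(-416071) + 79672) = √(416071 + 79672) = √495743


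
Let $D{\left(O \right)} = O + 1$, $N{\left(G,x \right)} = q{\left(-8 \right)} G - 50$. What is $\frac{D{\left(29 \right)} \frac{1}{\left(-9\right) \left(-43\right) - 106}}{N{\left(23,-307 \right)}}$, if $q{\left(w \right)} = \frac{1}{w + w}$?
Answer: $- \frac{480}{231263} \approx -0.0020756$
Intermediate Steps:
$q{\left(w \right)} = \frac{1}{2 w}$
$N{\left(G,x \right)} = -50 - \frac{G}{16}$ ($N{\left(G,x \right)} = \frac{1}{2 \left(-8\right)} G - 50 = \frac{1}{2} \left(- \frac{1}{8}\right) G - 50 = - \frac{G}{16} - 50 = -50 - \frac{G}{16}$)
$D{\left(O \right)} = 1 + O$
$\frac{D{\left(29 \right)} \frac{1}{\left(-9\right) \left(-43\right) - 106}}{N{\left(23,-307 \right)}} = \frac{\left(1 + 29\right) \frac{1}{\left(-9\right) \left(-43\right) - 106}}{-50 - \frac{23}{16}} = \frac{30 \frac{1}{387 - 106}}{-50 - \frac{23}{16}} = \frac{30 \cdot \frac{1}{281}}{- \frac{823}{16}} = 30 \cdot \frac{1}{281} \left(- \frac{16}{823}\right) = \frac{30}{281} \left(- \frac{16}{823}\right) = - \frac{480}{231263}$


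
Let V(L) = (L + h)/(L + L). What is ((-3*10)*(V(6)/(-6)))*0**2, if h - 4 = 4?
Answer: 0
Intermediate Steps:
h = 8 (h = 4 + 4 = 8)
V(L) = (8 + L)/(2*L) (V(L) = (L + 8)/(L + L) = (8 + L)/((2*L)) = (8 + L)*(1/(2*L)) = (8 + L)/(2*L))
((-3*10)*(V(6)/(-6)))*0**2 = ((-3*10)*(((1/2)*(8 + 6)/6)/(-6)))*0**2 = -30*(1/2)*(1/6)*14*(-1)/6*0 = -35*(-1)/6*0 = -30*(-7/36)*0 = (35/6)*0 = 0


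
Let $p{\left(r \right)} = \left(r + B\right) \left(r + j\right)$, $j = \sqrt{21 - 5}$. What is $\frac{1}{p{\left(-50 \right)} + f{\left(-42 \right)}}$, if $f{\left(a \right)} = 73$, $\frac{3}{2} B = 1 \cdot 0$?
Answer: $\frac{1}{2373} \approx 0.00042141$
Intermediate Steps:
$j = 4$ ($j = \sqrt{21 - 5} = \sqrt{16} = 4$)
$B = 0$ ($B = \frac{2 \cdot 1 \cdot 0}{3} = \frac{2}{3} \cdot 0 = 0$)
$p{\left(r \right)} = r \left(4 + r\right)$ ($p{\left(r \right)} = \left(r + 0\right) \left(r + 4\right) = r \left(4 + r\right)$)
$\frac{1}{p{\left(-50 \right)} + f{\left(-42 \right)}} = \frac{1}{- 50 \left(4 - 50\right) + 73} = \frac{1}{\left(-50\right) \left(-46\right) + 73} = \frac{1}{2300 + 73} = \frac{1}{2373}$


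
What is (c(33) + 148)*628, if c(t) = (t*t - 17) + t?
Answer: 786884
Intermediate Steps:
c(t) = -17 + t + t² (c(t) = (t² - 17) + t = (-17 + t²) + t = -17 + t + t²)
(c(33) + 148)*628 = ((-17 + 33 + 33²) + 148)*628 = ((-17 + 33 + 1089) + 148)*628 = (1105 + 148)*628 = 1253*628 = 786884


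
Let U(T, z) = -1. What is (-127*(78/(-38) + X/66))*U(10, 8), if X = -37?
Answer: -416179/1254 ≈ -331.88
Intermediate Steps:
(-127*(78/(-38) + X/66))*U(10, 8) = -127*(78/(-38) - 37/66)*(-1) = -127*(78*(-1/38) - 37*1/66)*(-1) = -127*(-39/19 - 37/66)*(-1) = -127*(-3277/1254)*(-1) = (416179/1254)*(-1) = -416179/1254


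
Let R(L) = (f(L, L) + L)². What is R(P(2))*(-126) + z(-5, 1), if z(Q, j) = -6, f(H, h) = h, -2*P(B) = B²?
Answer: -2022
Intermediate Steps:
P(B) = -B²/2
R(L) = 4*L² (R(L) = (L + L)² = (2*L)² = 4*L²)
R(P(2))*(-126) + z(-5, 1) = (4*(-½*2²)²)*(-126) - 6 = (4*(-½*4)²)*(-126) - 6 = (4*(-2)²)*(-126) - 6 = (4*4)*(-126) - 6 = 16*(-126) - 6 = -2016 - 6 = -2022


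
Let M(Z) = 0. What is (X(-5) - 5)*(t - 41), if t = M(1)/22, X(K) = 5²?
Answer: -820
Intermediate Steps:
X(K) = 25
t = 0 (t = 0/22 = 0*(1/22) = 0)
(X(-5) - 5)*(t - 41) = (25 - 5)*(0 - 41) = 20*(-41) = -820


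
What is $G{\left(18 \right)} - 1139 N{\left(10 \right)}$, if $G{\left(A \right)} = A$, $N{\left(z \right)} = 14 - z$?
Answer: $-4538$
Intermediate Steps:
$G{\left(18 \right)} - 1139 N{\left(10 \right)} = 18 - 1139 \left(14 - 10\right) = 18 - 4556 = -4538$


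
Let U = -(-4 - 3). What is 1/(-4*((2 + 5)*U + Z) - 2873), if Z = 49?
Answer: -1/3265 ≈ -0.00030628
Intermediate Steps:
U = 7 (U = -1*(-7) = 7)
1/(-4*((2 + 5)*U + Z) - 2873) = 1/(-4*((2 + 5)*7 + 49) - 2873) = 1/(-4*(7*7 + 49) - 2873) = 1/(-4*(49 + 49) - 2873) = 1/(-4*98 - 2873) = 1/(-392 - 2873) = 1/(-3265) = -1/3265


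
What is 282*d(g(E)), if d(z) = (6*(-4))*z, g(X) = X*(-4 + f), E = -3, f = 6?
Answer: 40608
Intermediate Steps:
g(X) = 2*X (g(X) = X*(-4 + 6) = X*2 = 2*X)
d(z) = -24*z
282*d(g(E)) = 282*(-48*(-3)) = 282*(-24*(-6)) = 282*144 = 40608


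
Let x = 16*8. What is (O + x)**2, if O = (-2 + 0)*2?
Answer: 15376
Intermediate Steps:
x = 128
O = -4 (O = -2*2 = -4)
(O + x)**2 = (-4 + 128)**2 = 124**2 = 15376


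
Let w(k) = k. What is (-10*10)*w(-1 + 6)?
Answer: -500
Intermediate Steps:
(-10*10)*w(-1 + 6) = (-10*10)*(-1 + 6) = -100*5 = -500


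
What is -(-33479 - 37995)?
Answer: 71474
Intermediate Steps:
-(-33479 - 37995) = -1*(-71474) = 71474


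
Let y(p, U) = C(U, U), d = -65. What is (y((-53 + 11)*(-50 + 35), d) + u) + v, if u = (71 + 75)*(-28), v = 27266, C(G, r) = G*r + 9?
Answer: 27412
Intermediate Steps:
C(G, r) = 9 + G*r
y(p, U) = 9 + U² (y(p, U) = 9 + U*U = 9 + U²)
u = -4088 (u = 146*(-28) = -4088)
(y((-53 + 11)*(-50 + 35), d) + u) + v = ((9 + (-65)²) - 4088) + 27266 = ((9 + 4225) - 4088) + 27266 = (4234 - 4088) + 27266 = 146 + 27266 = 27412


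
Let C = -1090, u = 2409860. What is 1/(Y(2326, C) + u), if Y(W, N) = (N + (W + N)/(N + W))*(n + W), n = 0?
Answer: -1/123154 ≈ -8.1199e-6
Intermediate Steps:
Y(W, N) = W*(1 + N) (Y(W, N) = (N + (W + N)/(N + W))*(0 + W) = (N + (N + W)/(N + W))*W = (N + 1)*W = (1 + N)*W = W*(1 + N))
1/(Y(2326, C) + u) = 1/(2326*(1 - 1090) + 2409860) = 1/(2326*(-1089) + 2409860) = 1/(-2533014 + 2409860) = 1/(-123154) = -1/123154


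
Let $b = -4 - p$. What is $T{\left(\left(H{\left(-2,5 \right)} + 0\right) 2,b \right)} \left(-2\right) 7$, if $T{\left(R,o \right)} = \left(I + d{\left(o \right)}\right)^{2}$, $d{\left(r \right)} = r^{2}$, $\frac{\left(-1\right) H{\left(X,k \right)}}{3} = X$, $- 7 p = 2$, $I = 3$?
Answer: $- \frac{1354658}{343} \approx -3949.4$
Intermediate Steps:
$p = - \frac{2}{7}$ ($p = \left(- \frac{1}{7}\right) 2 = - \frac{2}{7} \approx -0.28571$)
$H{\left(X,k \right)} = - 3 X$
$b = - \frac{26}{7}$ ($b = -4 - - \frac{2}{7} = -4 + \frac{2}{7} = - \frac{26}{7} \approx -3.7143$)
$T{\left(R,o \right)} = \left(3 + o^{2}\right)^{2}$
$T{\left(\left(H{\left(-2,5 \right)} + 0\right) 2,b \right)} \left(-2\right) 7 = \left(3 + \left(- \frac{26}{7}\right)^{2}\right)^{2} \left(-2\right) 7 = \left(3 + \frac{676}{49}\right)^{2} \left(-2\right) 7 = \left(\frac{823}{49}\right)^{2} \left(-2\right) 7 = \frac{677329}{2401} \left(-2\right) 7 = \left(- \frac{1354658}{2401}\right) 7 = - \frac{1354658}{343}$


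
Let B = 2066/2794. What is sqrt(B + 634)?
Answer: sqrt(1238763207)/1397 ≈ 25.194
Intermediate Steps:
B = 1033/1397 (B = 2066*(1/2794) = 1033/1397 ≈ 0.73944)
sqrt(B + 634) = sqrt(1033/1397 + 634) = sqrt(886731/1397) = sqrt(1238763207)/1397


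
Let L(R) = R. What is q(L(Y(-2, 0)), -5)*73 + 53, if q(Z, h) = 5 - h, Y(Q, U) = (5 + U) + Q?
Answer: 783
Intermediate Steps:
Y(Q, U) = 5 + Q + U
q(L(Y(-2, 0)), -5)*73 + 53 = (5 - 1*(-5))*73 + 53 = (5 + 5)*73 + 53 = 10*73 + 53 = 730 + 53 = 783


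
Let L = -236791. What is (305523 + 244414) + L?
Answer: 313146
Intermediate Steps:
(305523 + 244414) + L = (305523 + 244414) - 236791 = 549937 - 236791 = 313146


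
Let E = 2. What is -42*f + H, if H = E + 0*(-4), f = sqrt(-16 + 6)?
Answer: 2 - 42*I*sqrt(10) ≈ 2.0 - 132.82*I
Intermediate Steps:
f = I*sqrt(10) (f = sqrt(-10) = I*sqrt(10) ≈ 3.1623*I)
H = 2 (H = 2 + 0*(-4) = 2 + 0 = 2)
-42*f + H = -42*I*sqrt(10) + 2 = 2 - 42*I*sqrt(10)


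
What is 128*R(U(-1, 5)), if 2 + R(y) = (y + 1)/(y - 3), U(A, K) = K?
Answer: 128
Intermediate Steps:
R(y) = -2 + (1 + y)/(-3 + y) (R(y) = -2 + (y + 1)/(y - 3) = -2 + (1 + y)/(-3 + y))
128*R(U(-1, 5)) = 128*((7 - 1*5)/(-3 + 5)) = 128*((7 - 5)/2) = 128*((1/2)*2) = 128*1 = 128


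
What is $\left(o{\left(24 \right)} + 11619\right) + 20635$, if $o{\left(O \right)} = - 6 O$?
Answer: $32110$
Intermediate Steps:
$\left(o{\left(24 \right)} + 11619\right) + 20635 = \left(\left(-6\right) 24 + 11619\right) + 20635 = \left(-144 + 11619\right) + 20635 = 11475 + 20635 = 32110$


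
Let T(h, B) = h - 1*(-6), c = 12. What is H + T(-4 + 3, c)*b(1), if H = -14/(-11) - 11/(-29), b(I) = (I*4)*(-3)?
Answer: -18613/319 ≈ -58.348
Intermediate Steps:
T(h, B) = 6 + h (T(h, B) = h + 6 = 6 + h)
b(I) = -12*I (b(I) = (4*I)*(-3) = -12*I)
H = 527/319 (H = -14*(-1/11) - 11*(-1/29) = 14/11 + 11/29 = 527/319 ≈ 1.6520)
H + T(-4 + 3, c)*b(1) = 527/319 + (6 + (-4 + 3))*(-12*1) = 527/319 + (6 - 1)*(-12) = 527/319 + 5*(-12) = 527/319 - 60 = -18613/319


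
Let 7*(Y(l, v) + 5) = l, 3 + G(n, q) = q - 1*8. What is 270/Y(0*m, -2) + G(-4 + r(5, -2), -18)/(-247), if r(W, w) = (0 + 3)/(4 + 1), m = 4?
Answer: -13309/247 ≈ -53.883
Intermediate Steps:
r(W, w) = 3/5
G(n, q) = -11 + q (G(n, q) = -3 + (q - 1*8) = -3 + (q - 8) = -3 + (-8 + q) = -11 + q)
Y(l, v) = -5 + l/7
270/Y(0*m, -2) + G(-4 + r(5, -2), -18)/(-247) = 270/(-5 + (0*4)/7) + (-11 - 18)/(-247) = 270/(-5 + (1/7)*0) - 29*(-1/247) = 270/(-5 + 0) + 29/247 = 270/(-5) + 29/247 = 270*(-1/5) + 29/247 = -54 + 29/247 = -13309/247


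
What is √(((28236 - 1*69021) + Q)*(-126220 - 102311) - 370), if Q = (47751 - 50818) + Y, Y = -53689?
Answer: √22291141901 ≈ 1.4930e+5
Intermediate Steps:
Q = -56756 (Q = (47751 - 50818) - 53689 = -3067 - 53689 = -56756)
√(((28236 - 1*69021) + Q)*(-126220 - 102311) - 370) = √(((28236 - 1*69021) - 56756)*(-126220 - 102311) - 370) = √(((28236 - 69021) - 56756)*(-228531) - 370) = √((-40785 - 56756)*(-228531) - 370) = √(-97541*(-228531) - 370) = √(22291142271 - 370) = √22291141901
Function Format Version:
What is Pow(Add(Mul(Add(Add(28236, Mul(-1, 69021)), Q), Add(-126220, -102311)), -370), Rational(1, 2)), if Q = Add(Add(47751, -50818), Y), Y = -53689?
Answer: Pow(22291141901, Rational(1, 2)) ≈ 1.4930e+5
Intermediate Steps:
Q = -56756 (Q = Add(Add(47751, -50818), -53689) = Add(-3067, -53689) = -56756)
Pow(Add(Mul(Add(Add(28236, Mul(-1, 69021)), Q), Add(-126220, -102311)), -370), Rational(1, 2)) = Pow(Add(Mul(Add(Add(28236, Mul(-1, 69021)), -56756), Add(-126220, -102311)), -370), Rational(1, 2)) = Pow(Add(Mul(Add(Add(28236, -69021), -56756), -228531), -370), Rational(1, 2)) = Pow(Add(Mul(Add(-40785, -56756), -228531), -370), Rational(1, 2)) = Pow(Add(Mul(-97541, -228531), -370), Rational(1, 2)) = Pow(Add(22291142271, -370), Rational(1, 2)) = Pow(22291141901, Rational(1, 2))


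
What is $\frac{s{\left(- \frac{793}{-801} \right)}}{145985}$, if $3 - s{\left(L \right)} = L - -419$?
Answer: $- \frac{334009}{116933985} \approx -0.0028564$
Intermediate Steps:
$s{\left(L \right)} = -416 - L$ ($s{\left(L \right)} = 3 - \left(L - -419\right) = 3 - \left(L + 419\right) = 3 - \left(419 + L\right) = -416 - L$)
$\frac{s{\left(- \frac{793}{-801} \right)}}{145985} = \frac{-416 - - \frac{793}{-801}}{145985} = \left(-416 - \left(-793\right) \left(- \frac{1}{801}\right)\right) \frac{1}{145985} = \left(-416 - \frac{793}{801}\right) \frac{1}{145985} = \left(- \frac{334009}{801}\right) \frac{1}{145985} = - \frac{334009}{116933985}$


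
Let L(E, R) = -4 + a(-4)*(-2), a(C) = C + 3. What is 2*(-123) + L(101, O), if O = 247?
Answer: -248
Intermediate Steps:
a(C) = 3 + C
L(E, R) = -2 (L(E, R) = -4 + (3 - 4)*(-2) = -4 - 1*(-2) = -4 + 2 = -2)
2*(-123) + L(101, O) = 2*(-123) - 2 = -246 - 2 = -248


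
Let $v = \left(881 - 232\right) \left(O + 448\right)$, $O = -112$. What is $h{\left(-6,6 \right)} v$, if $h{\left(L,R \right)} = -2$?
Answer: $-436128$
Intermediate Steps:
$v = 218064$ ($v = \left(881 - 232\right) \left(-112 + 448\right) = 649 \cdot 336 = 218064$)
$h{\left(-6,6 \right)} v = \left(-2\right) 218064 = -436128$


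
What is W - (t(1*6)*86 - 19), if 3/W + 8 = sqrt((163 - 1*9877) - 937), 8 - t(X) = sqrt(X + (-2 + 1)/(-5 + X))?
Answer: -7168359/10715 + 86*sqrt(5) - 3*I*sqrt(10651)/10715 ≈ -476.7 - 0.028895*I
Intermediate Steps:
t(X) = 8 - sqrt(X - 1/(-5 + X)) (t(X) = 8 - sqrt(X + (-2 + 1)/(-5 + X)) = 8 - sqrt(X - 1/(-5 + X)))
W = 3/(-8 + I*sqrt(10651)) (W = 3/(-8 + sqrt((163 - 1*9877) - 937)) = 3/(-8 + sqrt((163 - 9877) - 937)) = 3/(-8 + sqrt(-9714 - 937)) = 3/(-8 + sqrt(-10651)) = 3/(-8 + I*sqrt(10651)) ≈ -0.0022398 - 0.028895*I)
W - (t(1*6)*86 - 19) = (-24/10715 - 3*I*sqrt(10651)/10715) - ((8 - sqrt((-1 + (1*6)*(-5 + 1*6))/(-5 + 1*6)))*86 - 19) = (-24/10715 - 3*I*sqrt(10651)/10715) - ((8 - sqrt((-1 + 6*(-5 + 6))/(-5 + 6)))*86 - 19) = (-24/10715 - 3*I*sqrt(10651)/10715) - ((8 - sqrt((-1 + 6*1)/1))*86 - 19) = (-24/10715 - 3*I*sqrt(10651)/10715) - ((8 - sqrt(1*(-1 + 6)))*86 - 19) = (-24/10715 - 3*I*sqrt(10651)/10715) - ((8 - sqrt(1*5))*86 - 19) = (-24/10715 - 3*I*sqrt(10651)/10715) - ((8 - sqrt(5))*86 - 19) = (-24/10715 - 3*I*sqrt(10651)/10715) - ((688 - 86*sqrt(5)) - 19) = (-24/10715 - 3*I*sqrt(10651)/10715) - (669 - 86*sqrt(5)) = (-24/10715 - 3*I*sqrt(10651)/10715) + (-669 + 86*sqrt(5)) = -7168359/10715 + 86*sqrt(5) - 3*I*sqrt(10651)/10715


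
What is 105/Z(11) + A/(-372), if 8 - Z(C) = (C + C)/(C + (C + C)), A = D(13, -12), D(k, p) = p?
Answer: 9787/682 ≈ 14.350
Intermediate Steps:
A = -12
Z(C) = 22/3 (Z(C) = 8 - (C + C)/(C + (C + C)) = 8 - 2*C/(C + 2*C) = 8 - 2*C/(3*C) = 8 - 2*C*1/(3*C) = 8 - 1*2/3 = 8 - 2/3 = 22/3)
105/Z(11) + A/(-372) = 105/(22/3) - 12/(-372) = 105*(3/22) - 12*(-1/372) = 315/22 + 1/31 = 9787/682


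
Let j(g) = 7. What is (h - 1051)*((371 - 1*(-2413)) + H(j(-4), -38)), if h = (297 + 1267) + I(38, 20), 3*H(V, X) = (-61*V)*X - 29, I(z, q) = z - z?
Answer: 4197879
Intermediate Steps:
I(z, q) = 0
H(V, X) = -29/3 - 61*V*X/3 (H(V, X) = ((-61*V)*X - 29)/3 = (-61*V*X - 29)/3 = (-29 - 61*V*X)/3 = -29/3 - 61*V*X/3)
h = 1564 (h = (297 + 1267) + 0 = 1564 + 0 = 1564)
(h - 1051)*((371 - 1*(-2413)) + H(j(-4), -38)) = (1564 - 1051)*((371 - 1*(-2413)) + (-29/3 - 61/3*7*(-38))) = 513*((371 + 2413) + (-29/3 + 16226/3)) = 513*(2784 + 5399) = 513*8183 = 4197879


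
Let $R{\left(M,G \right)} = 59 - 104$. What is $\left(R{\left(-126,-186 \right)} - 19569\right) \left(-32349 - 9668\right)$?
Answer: $824121438$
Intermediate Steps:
$R{\left(M,G \right)} = -45$
$\left(R{\left(-126,-186 \right)} - 19569\right) \left(-32349 - 9668\right) = \left(-45 - 19569\right) \left(-32349 - 9668\right) = \left(-19614\right) \left(-42017\right) = 824121438$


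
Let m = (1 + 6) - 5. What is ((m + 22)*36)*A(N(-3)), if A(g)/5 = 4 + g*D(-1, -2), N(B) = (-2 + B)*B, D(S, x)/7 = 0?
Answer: 17280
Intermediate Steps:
D(S, x) = 0 (D(S, x) = 7*0 = 0)
N(B) = B*(-2 + B)
m = 2 (m = 7 - 5 = 2)
A(g) = 20 (A(g) = 5*(4 + g*0) = 5*(4 + 0) = 5*4 = 20)
((m + 22)*36)*A(N(-3)) = ((2 + 22)*36)*20 = (24*36)*20 = 864*20 = 17280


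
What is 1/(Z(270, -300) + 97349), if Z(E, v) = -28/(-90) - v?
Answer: 45/4394219 ≈ 1.0241e-5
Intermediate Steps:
Z(E, v) = 14/45 - v (Z(E, v) = -28*(-1/90) - v = 14/45 - v)
1/(Z(270, -300) + 97349) = 1/((14/45 - 1*(-300)) + 97349) = 1/((14/45 + 300) + 97349) = 1/(13514/45 + 97349) = 1/(4394219/45) = 45/4394219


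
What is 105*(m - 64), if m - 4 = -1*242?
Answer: -31710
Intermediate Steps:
m = -238 (m = 4 - 1*242 = 4 - 242 = -238)
105*(m - 64) = 105*(-238 - 64) = 105*(-302) = -31710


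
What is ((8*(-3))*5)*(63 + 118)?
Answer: -21720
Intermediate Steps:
((8*(-3))*5)*(63 + 118) = -24*5*181 = -120*181 = -21720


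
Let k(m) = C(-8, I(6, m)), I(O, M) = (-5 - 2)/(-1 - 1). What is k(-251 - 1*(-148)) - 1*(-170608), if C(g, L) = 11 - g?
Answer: 170627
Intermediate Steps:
I(O, M) = 7/2 (I(O, M) = -7/(-2) = -7*(-1/2) = 7/2)
k(m) = 19 (k(m) = 11 - 1*(-8) = 11 + 8 = 19)
k(-251 - 1*(-148)) - 1*(-170608) = 19 - 1*(-170608) = 19 + 170608 = 170627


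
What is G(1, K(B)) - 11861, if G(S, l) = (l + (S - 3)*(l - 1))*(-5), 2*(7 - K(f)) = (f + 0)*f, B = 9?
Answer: -24077/2 ≈ -12039.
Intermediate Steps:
K(f) = 7 - f²/2 (K(f) = 7 - (f + 0)*f/2 = 7 - f*f/2 = 7 - f²/2)
G(S, l) = -5*l - 5*(-1 + l)*(-3 + S) (G(S, l) = (l + (-3 + S)*(-1 + l))*(-5) = (l + (-1 + l)*(-3 + S))*(-5) = -5*l - 5*(-1 + l)*(-3 + S))
G(1, K(B)) - 11861 = (-15 + 5*1 + 10*(7 - ½*9²) - 5*1*(7 - ½*9²)) - 11861 = (-15 + 5 + 10*(7 - ½*81) - 5*1*(7 - ½*81)) - 11861 = (-15 + 5 + 10*(7 - 81/2) - 5*1*(7 - 81/2)) - 11861 = (-15 + 5 + 10*(-67/2) - 5*1*(-67/2)) - 11861 = (-15 + 5 - 335 + 335/2) - 11861 = -355/2 - 11861 = -24077/2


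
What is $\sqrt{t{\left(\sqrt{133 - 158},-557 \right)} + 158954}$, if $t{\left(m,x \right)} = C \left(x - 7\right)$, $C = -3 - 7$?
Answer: $\sqrt{164594} \approx 405.7$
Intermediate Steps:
$C = -10$ ($C = -3 - 7 = -10$)
$t{\left(m,x \right)} = 70 - 10 x$ ($t{\left(m,x \right)} = - 10 \left(x - 7\right) = - 10 \left(-7 + x\right) = 70 - 10 x$)
$\sqrt{t{\left(\sqrt{133 - 158},-557 \right)} + 158954} = \sqrt{\left(70 - -5570\right) + 158954} = \sqrt{\left(70 + 5570\right) + 158954} = \sqrt{5640 + 158954} = \sqrt{164594}$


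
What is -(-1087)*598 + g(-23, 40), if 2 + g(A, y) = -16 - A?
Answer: 650031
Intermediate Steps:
g(A, y) = -18 - A (g(A, y) = -2 + (-16 - A) = -18 - A)
-(-1087)*598 + g(-23, 40) = -(-1087)*598 + (-18 - 1*(-23)) = -1087*(-598) + (-18 + 23) = 650026 + 5 = 650031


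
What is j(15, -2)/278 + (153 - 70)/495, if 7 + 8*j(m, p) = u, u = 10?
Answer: 186077/1100880 ≈ 0.16903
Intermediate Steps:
j(m, p) = 3/8 (j(m, p) = -7/8 + (⅛)*10 = -7/8 + 5/4 = 3/8)
j(15, -2)/278 + (153 - 70)/495 = (3/8)/278 + (153 - 70)/495 = (3/8)*(1/278) + 83*(1/495) = 3/2224 + 83/495 = 186077/1100880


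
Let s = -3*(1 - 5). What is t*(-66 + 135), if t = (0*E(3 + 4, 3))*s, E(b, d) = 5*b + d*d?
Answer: 0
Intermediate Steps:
E(b, d) = d**2 + 5*b (E(b, d) = 5*b + d**2 = d**2 + 5*b)
s = 12 (s = -3*(-4) = 12)
t = 0 (t = (0*(3**2 + 5*(3 + 4)))*12 = (0*(9 + 5*7))*12 = (0*(9 + 35))*12 = (0*44)*12 = 0*12 = 0)
t*(-66 + 135) = 0*(-66 + 135) = 0*69 = 0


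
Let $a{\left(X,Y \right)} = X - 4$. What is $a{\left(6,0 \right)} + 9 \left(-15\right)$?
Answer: $-133$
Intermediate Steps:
$a{\left(X,Y \right)} = -4 + X$
$a{\left(6,0 \right)} + 9 \left(-15\right) = \left(-4 + 6\right) + 9 \left(-15\right) = 2 - 135 = -133$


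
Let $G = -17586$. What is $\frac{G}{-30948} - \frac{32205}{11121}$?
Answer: $- \frac{44505913}{19120706} \approx -2.3276$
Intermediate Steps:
$\frac{G}{-30948} - \frac{32205}{11121} = - \frac{17586}{-30948} - \frac{32205}{11121} = \left(-17586\right) \left(- \frac{1}{30948}\right) - \frac{10735}{3707} = \frac{2931}{5158} - \frac{10735}{3707} = - \frac{44505913}{19120706}$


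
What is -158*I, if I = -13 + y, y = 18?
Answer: -790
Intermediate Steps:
I = 5 (I = -13 + 18 = 5)
-158*I = -158*5 = -790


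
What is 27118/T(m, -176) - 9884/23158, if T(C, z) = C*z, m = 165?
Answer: -228757501/168127080 ≈ -1.3606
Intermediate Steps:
27118/T(m, -176) - 9884/23158 = 27118/((165*(-176))) - 9884/23158 = 27118/(-29040) - 9884*1/23158 = 27118*(-1/29040) - 4942/11579 = -13559/14520 - 4942/11579 = -228757501/168127080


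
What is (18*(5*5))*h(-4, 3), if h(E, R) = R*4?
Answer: 5400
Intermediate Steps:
h(E, R) = 4*R
(18*(5*5))*h(-4, 3) = (18*(5*5))*(4*3) = (18*25)*12 = 450*12 = 5400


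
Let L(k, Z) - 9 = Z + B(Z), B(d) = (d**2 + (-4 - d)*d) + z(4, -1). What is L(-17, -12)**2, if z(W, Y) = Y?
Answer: 1936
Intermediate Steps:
B(d) = -1 + d**2 + d*(-4 - d) (B(d) = (d**2 + (-4 - d)*d) - 1 = (d**2 + d*(-4 - d)) - 1 = -1 + d**2 + d*(-4 - d))
L(k, Z) = 8 - 3*Z (L(k, Z) = 9 + (Z + (-1 - 4*Z)) = 9 + (-1 - 3*Z) = 8 - 3*Z)
L(-17, -12)**2 = (8 - 3*(-12))**2 = (8 + 36)**2 = 44**2 = 1936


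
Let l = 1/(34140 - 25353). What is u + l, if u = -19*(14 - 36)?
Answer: 3672967/8787 ≈ 418.00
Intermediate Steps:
l = 1/8787 ≈ 0.00011380
u = 418 (u = -19*(-22) = 418)
u + l = 418 + 1/8787 = 3672967/8787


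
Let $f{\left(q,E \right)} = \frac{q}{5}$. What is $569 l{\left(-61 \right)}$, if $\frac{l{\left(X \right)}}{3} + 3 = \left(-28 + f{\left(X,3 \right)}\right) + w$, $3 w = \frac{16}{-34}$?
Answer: $- \frac{6290864}{85} \approx -74010.0$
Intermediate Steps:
$f{\left(q,E \right)} = \frac{q}{5}$ ($f{\left(q,E \right)} = q \frac{1}{5} = \frac{q}{5}$)
$w = - \frac{8}{51}$ ($w = \frac{16 \frac{1}{-34}}{3} = \frac{16 \left(- \frac{1}{34}\right)}{3} = \frac{1}{3} \left(- \frac{8}{17}\right) = - \frac{8}{51} \approx -0.15686$)
$l{\left(X \right)} = - \frac{1589}{17} + \frac{3 X}{5}$ ($l{\left(X \right)} = -9 + 3 \left(\left(-28 + \frac{X}{5}\right) - \frac{8}{51}\right) = -9 + 3 \left(- \frac{1436}{51} + \frac{X}{5}\right) = -9 + \left(- \frac{1436}{17} + \frac{3 X}{5}\right) = - \frac{1589}{17} + \frac{3 X}{5}$)
$569 l{\left(-61 \right)} = 569 \left(- \frac{1589}{17} + \frac{3}{5} \left(-61\right)\right) = 569 \left(- \frac{1589}{17} - \frac{183}{5}\right) = 569 \left(- \frac{11056}{85}\right) = - \frac{6290864}{85}$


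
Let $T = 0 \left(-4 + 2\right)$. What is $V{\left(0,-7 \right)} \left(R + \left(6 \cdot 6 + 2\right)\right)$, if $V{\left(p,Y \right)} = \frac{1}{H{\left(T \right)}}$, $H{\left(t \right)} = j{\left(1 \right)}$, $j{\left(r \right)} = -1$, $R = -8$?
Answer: $-30$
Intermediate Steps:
$T = 0$ ($T = 0 \left(-2\right) = 0$)
$H{\left(t \right)} = -1$
$V{\left(p,Y \right)} = -1$ ($V{\left(p,Y \right)} = \frac{1}{-1} = -1$)
$V{\left(0,-7 \right)} \left(R + \left(6 \cdot 6 + 2\right)\right) = - (-8 + \left(6 \cdot 6 + 2\right)) = - (-8 + \left(36 + 2\right)) = - (-8 + 38) = \left(-1\right) 30 = -30$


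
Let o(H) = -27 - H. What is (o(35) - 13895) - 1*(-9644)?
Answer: -4313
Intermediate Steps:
(o(35) - 13895) - 1*(-9644) = ((-27 - 1*35) - 13895) - 1*(-9644) = ((-27 - 35) - 13895) + 9644 = (-62 - 13895) + 9644 = -13957 + 9644 = -4313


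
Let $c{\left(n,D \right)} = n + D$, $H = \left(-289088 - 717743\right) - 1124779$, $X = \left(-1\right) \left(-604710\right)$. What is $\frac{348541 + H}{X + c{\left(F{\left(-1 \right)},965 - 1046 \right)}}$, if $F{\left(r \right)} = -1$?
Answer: $- \frac{1783069}{604628} \approx -2.949$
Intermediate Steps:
$X = 604710$
$H = -2131610$ ($H = -1006831 - 1124779 = -2131610$)
$c{\left(n,D \right)} = D + n$
$\frac{348541 + H}{X + c{\left(F{\left(-1 \right)},965 - 1046 \right)}} = \frac{348541 - 2131610}{604710 + \left(\left(965 - 1046\right) - 1\right)} = - \frac{1783069}{604710 - 82} = - \frac{1783069}{604628}$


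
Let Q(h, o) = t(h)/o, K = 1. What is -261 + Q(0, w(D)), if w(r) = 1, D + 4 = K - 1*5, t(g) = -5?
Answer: -266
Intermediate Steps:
D = -8 (D = -4 + (1 - 1*5) = -4 + (1 - 5) = -4 - 4 = -8)
Q(h, o) = -5/o
-261 + Q(0, w(D)) = -261 - 5/1 = -261 - 5*1 = -261 - 5 = -266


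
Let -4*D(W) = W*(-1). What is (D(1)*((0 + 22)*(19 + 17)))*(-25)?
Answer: -4950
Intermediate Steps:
D(W) = W/4 (D(W) = -W*(-1)/4 = -(-1)*W/4 = W/4)
(D(1)*((0 + 22)*(19 + 17)))*(-25) = (((¼)*1)*((0 + 22)*(19 + 17)))*(-25) = ((22*36)/4)*(-25) = ((¼)*792)*(-25) = 198*(-25) = -4950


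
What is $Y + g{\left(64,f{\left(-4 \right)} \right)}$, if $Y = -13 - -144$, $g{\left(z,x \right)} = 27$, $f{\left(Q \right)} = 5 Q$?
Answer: $158$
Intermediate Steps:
$Y = 131$ ($Y = -13 + 144 = 131$)
$Y + g{\left(64,f{\left(-4 \right)} \right)} = 131 + 27 = 158$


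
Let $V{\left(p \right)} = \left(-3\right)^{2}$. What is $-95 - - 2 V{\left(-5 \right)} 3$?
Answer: $-41$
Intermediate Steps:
$V{\left(p \right)} = 9$
$-95 - - 2 V{\left(-5 \right)} 3 = -95 - \left(-2\right) 9 \cdot 3 = -95 - \left(-18\right) 3 = -95 - -54 = -95 + 54 = -41$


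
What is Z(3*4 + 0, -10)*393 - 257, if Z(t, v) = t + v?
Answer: 529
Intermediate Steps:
Z(3*4 + 0, -10)*393 - 257 = ((3*4 + 0) - 10)*393 - 257 = ((12 + 0) - 10)*393 - 257 = (12 - 10)*393 - 257 = 2*393 - 257 = 786 - 257 = 529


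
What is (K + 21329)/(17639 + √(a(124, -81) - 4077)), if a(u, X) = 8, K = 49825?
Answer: 627542703/155569195 - 35577*I*√4069/155569195 ≈ 4.0339 - 0.014588*I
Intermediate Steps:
(K + 21329)/(17639 + √(a(124, -81) - 4077)) = (49825 + 21329)/(17639 + √(8 - 4077)) = 71154/(17639 + √(-4069)) = 71154/(17639 + I*√4069)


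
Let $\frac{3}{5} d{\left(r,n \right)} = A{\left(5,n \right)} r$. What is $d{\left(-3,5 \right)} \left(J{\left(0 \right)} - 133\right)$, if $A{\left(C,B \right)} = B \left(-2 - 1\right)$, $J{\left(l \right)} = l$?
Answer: $-9975$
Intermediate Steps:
$A{\left(C,B \right)} = - 3 B$ ($A{\left(C,B \right)} = B \left(-3\right) = - 3 B$)
$d{\left(r,n \right)} = - 5 n r$ ($d{\left(r,n \right)} = \frac{5 - 3 n r}{3} = \frac{5 \left(- 3 n r\right)}{3} = - 5 n r$)
$d{\left(-3,5 \right)} \left(J{\left(0 \right)} - 133\right) = \left(-5\right) 5 \left(-3\right) \left(0 - 133\right) = 75 \left(-133\right) = -9975$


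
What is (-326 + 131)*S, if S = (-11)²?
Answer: -23595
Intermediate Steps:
S = 121
(-326 + 131)*S = (-326 + 131)*121 = -195*121 = -23595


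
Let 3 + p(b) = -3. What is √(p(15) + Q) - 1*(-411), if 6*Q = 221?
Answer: 411 + √1110/6 ≈ 416.55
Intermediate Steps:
Q = 221/6 (Q = (⅙)*221 = 221/6 ≈ 36.833)
p(b) = -6 (p(b) = -3 - 3 = -6)
√(p(15) + Q) - 1*(-411) = √(-6 + 221/6) - 1*(-411) = √(185/6) + 411 = √1110/6 + 411 = 411 + √1110/6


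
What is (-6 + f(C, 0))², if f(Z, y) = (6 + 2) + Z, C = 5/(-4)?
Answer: 9/16 ≈ 0.56250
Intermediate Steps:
C = -5/4 (C = 5*(-¼) = -5/4 ≈ -1.2500)
f(Z, y) = 8 + Z
(-6 + f(C, 0))² = (-6 + (8 - 5/4))² = (-6 + 27/4)² = (¾)² = 9/16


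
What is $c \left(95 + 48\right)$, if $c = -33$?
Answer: $-4719$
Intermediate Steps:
$c \left(95 + 48\right) = - 33 \left(95 + 48\right) = \left(-33\right) 143 = -4719$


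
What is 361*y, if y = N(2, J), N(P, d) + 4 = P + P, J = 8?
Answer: 0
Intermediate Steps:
N(P, d) = -4 + 2*P (N(P, d) = -4 + (P + P) = -4 + 2*P)
y = 0 (y = -4 + 2*2 = -4 + 4 = 0)
361*y = 361*0 = 0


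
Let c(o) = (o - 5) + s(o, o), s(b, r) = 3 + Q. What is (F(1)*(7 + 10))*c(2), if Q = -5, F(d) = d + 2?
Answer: -255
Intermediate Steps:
F(d) = 2 + d
s(b, r) = -2 (s(b, r) = 3 - 5 = -2)
c(o) = -7 + o (c(o) = (o - 5) - 2 = (-5 + o) - 2 = -7 + o)
(F(1)*(7 + 10))*c(2) = ((2 + 1)*(7 + 10))*(-7 + 2) = (3*17)*(-5) = 51*(-5) = -255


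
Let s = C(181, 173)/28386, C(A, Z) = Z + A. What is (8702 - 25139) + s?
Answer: -77763388/4731 ≈ -16437.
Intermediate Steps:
C(A, Z) = A + Z
s = 59/4731 (s = (181 + 173)/28386 = 354*(1/28386) = 59/4731 ≈ 0.012471)
(8702 - 25139) + s = (8702 - 25139) + 59/4731 = -16437 + 59/4731 = -77763388/4731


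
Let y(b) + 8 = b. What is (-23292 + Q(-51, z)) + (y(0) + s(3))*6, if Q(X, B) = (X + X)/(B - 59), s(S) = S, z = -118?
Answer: -1375964/59 ≈ -23321.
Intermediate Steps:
y(b) = -8 + b
Q(X, B) = 2*X/(-59 + B) (Q(X, B) = (2*X)/(-59 + B) = 2*X/(-59 + B))
(-23292 + Q(-51, z)) + (y(0) + s(3))*6 = (-23292 + 2*(-51)/(-59 - 118)) + ((-8 + 0) + 3)*6 = (-23292 + 2*(-51)/(-177)) + (-8 + 3)*6 = (-23292 + 2*(-51)*(-1/177)) - 5*6 = (-23292 + 34/59) - 30 = -1374194/59 - 30 = -1375964/59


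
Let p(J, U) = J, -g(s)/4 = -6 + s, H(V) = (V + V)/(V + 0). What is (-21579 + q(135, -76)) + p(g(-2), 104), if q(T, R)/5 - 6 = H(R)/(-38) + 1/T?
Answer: -11038337/513 ≈ -21517.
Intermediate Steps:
H(V) = 2 (H(V) = (2*V)/V = 2)
q(T, R) = 565/19 + 5/T (q(T, R) = 30 + 5*(2/(-38) + 1/T) = 30 + 5*(2*(-1/38) + 1/T) = 30 + 5*(-1/19 + 1/T) = 30 + (-5/19 + 5/T) = 565/19 + 5/T)
g(s) = 24 - 4*s (g(s) = -4*(-6 + s) = 24 - 4*s)
(-21579 + q(135, -76)) + p(g(-2), 104) = (-21579 + (565/19 + 5/135)) + (24 - 4*(-2)) = (-21579 + (565/19 + 5*(1/135))) + (24 + 8) = (-21579 + (565/19 + 1/27)) + 32 = (-21579 + 15274/513) + 32 = -11054753/513 + 32 = -11038337/513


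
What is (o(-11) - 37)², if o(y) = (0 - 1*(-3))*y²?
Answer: 106276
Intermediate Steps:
o(y) = 3*y² (o(y) = (0 + 3)*y² = 3*y²)
(o(-11) - 37)² = (3*(-11)² - 37)² = (3*121 - 37)² = (363 - 37)² = 326² = 106276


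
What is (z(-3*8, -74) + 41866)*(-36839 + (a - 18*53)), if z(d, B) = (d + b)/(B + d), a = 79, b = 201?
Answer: -77364444187/49 ≈ -1.5789e+9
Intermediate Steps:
z(d, B) = (201 + d)/(B + d) (z(d, B) = (d + 201)/(B + d) = (201 + d)/(B + d))
(z(-3*8, -74) + 41866)*(-36839 + (a - 18*53)) = ((201 - 3*8)/(-74 - 3*8) + 41866)*(-36839 + (79 - 18*53)) = ((201 - 24)/(-74 - 24) + 41866)*(-36839 + (79 - 954)) = (177/(-98) + 41866)*(-36839 - 875) = (-1/98*177 + 41866)*(-37714) = (-177/98 + 41866)*(-37714) = (4102691/98)*(-37714) = -77364444187/49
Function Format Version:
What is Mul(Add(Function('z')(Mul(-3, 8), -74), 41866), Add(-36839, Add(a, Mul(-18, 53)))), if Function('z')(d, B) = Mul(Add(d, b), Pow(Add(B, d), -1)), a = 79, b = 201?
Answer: Rational(-77364444187, 49) ≈ -1.5789e+9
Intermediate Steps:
Function('z')(d, B) = Mul(Pow(Add(B, d), -1), Add(201, d)) (Function('z')(d, B) = Mul(Add(d, 201), Pow(Add(B, d), -1)) = Mul(Add(201, d), Pow(Add(B, d), -1)) = Mul(Pow(Add(B, d), -1), Add(201, d)))
Mul(Add(Function('z')(Mul(-3, 8), -74), 41866), Add(-36839, Add(a, Mul(-18, 53)))) = Mul(Add(Mul(Pow(Add(-74, Mul(-3, 8)), -1), Add(201, Mul(-3, 8))), 41866), Add(-36839, Add(79, Mul(-18, 53)))) = Mul(Add(Mul(Pow(Add(-74, -24), -1), Add(201, -24)), 41866), Add(-36839, Add(79, -954))) = Mul(Add(Mul(Pow(-98, -1), 177), 41866), Add(-36839, -875)) = Mul(Add(Mul(Rational(-1, 98), 177), 41866), -37714) = Mul(Add(Rational(-177, 98), 41866), -37714) = Mul(Rational(4102691, 98), -37714) = Rational(-77364444187, 49)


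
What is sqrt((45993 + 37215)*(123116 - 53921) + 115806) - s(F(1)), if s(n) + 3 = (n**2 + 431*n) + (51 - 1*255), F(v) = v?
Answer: -225 + sqrt(5757693366) ≈ 75655.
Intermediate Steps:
s(n) = -207 + n**2 + 431*n (s(n) = -3 + ((n**2 + 431*n) + (51 - 1*255)) = -3 + ((n**2 + 431*n) + (51 - 255)) = -3 + ((n**2 + 431*n) - 204) = -3 + (-204 + n**2 + 431*n) = -207 + n**2 + 431*n)
sqrt((45993 + 37215)*(123116 - 53921) + 115806) - s(F(1)) = sqrt((45993 + 37215)*(123116 - 53921) + 115806) - (-207 + 1**2 + 431*1) = sqrt(83208*69195 + 115806) - (-207 + 1 + 431) = sqrt(5757577560 + 115806) - 1*225 = sqrt(5757693366) - 225 = -225 + sqrt(5757693366)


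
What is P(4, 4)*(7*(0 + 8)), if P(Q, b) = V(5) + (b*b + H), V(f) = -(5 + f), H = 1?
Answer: 392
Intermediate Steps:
V(f) = -5 - f
P(Q, b) = -9 + b**2 (P(Q, b) = (-5 - 1*5) + (b*b + 1) = (-5 - 5) + (b**2 + 1) = -10 + (1 + b**2) = -9 + b**2)
P(4, 4)*(7*(0 + 8)) = (-9 + 4**2)*(7*(0 + 8)) = (-9 + 16)*(7*8) = 7*56 = 392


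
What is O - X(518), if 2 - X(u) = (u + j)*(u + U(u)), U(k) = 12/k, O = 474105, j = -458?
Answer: 130842757/259 ≈ 5.0518e+5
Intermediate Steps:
X(u) = 2 - (-458 + u)*(u + 12/u) (X(u) = 2 - (u - 458)*(u + 12/u) = 2 - (-458 + u)*(u + 12/u))
O - X(518) = 474105 - (-10 - 1*518**2 + 458*518 + 5496/518) = 474105 - (-10 - 1*268324 + 237244 + 5496*(1/518)) = 474105 - (-10 - 268324 + 237244 + 2748/259) = 474105 - 1*(-8049562/259) = 474105 + 8049562/259 = 130842757/259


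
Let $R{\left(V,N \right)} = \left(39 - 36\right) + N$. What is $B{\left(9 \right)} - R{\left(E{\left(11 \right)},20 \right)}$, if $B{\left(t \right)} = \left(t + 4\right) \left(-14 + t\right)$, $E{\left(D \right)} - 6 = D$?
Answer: $-88$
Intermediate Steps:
$E{\left(D \right)} = 6 + D$
$B{\left(t \right)} = \left(-14 + t\right) \left(4 + t\right)$ ($B{\left(t \right)} = \left(4 + t\right) \left(-14 + t\right) = \left(-14 + t\right) \left(4 + t\right)$)
$R{\left(V,N \right)} = 3 + N$
$B{\left(9 \right)} - R{\left(E{\left(11 \right)},20 \right)} = \left(-56 + 9^{2} - 90\right) - \left(3 + 20\right) = \left(-56 + 81 - 90\right) - 23 = -65 - 23 = -88$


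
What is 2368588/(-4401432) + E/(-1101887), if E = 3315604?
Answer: -4300830467621/1212470175546 ≈ -3.5472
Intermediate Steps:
2368588/(-4401432) + E/(-1101887) = 2368588/(-4401432) + 3315604/(-1101887) = 2368588*(-1/4401432) + 3315604*(-1/1101887) = -592147/1100358 - 3315604/1101887 = -4300830467621/1212470175546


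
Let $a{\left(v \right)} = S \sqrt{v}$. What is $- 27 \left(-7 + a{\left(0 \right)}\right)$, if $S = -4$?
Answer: $189$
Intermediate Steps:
$a{\left(v \right)} = - 4 \sqrt{v}$
$- 27 \left(-7 + a{\left(0 \right)}\right) = - 27 \left(-7 - 4 \sqrt{0}\right) = - 27 \left(-7 - 0\right) = - 27 \left(-7 + 0\right) = \left(-27\right) \left(-7\right) = 189$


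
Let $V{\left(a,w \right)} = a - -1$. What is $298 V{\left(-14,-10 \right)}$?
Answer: $-3874$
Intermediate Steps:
$V{\left(a,w \right)} = 1 + a$ ($V{\left(a,w \right)} = a + 1 = 1 + a$)
$298 V{\left(-14,-10 \right)} = 298 \left(1 - 14\right) = 298 \left(-13\right) = -3874$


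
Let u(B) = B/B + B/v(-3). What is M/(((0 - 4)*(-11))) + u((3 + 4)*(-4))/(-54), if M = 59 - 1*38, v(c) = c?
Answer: 1019/3564 ≈ 0.28591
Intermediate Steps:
u(B) = 1 - B/3 (u(B) = B/B + B/(-3) = 1 + B*(-⅓) = 1 - B/3)
M = 21 (M = 59 - 38 = 21)
M/(((0 - 4)*(-11))) + u((3 + 4)*(-4))/(-54) = 21/(((0 - 4)*(-11))) + (1 - (3 + 4)*(-4)/3)/(-54) = 21/((-4*(-11))) + (1 - 7*(-4)/3)*(-1/54) = 21/44 + (1 - ⅓*(-28))*(-1/54) = 21*(1/44) + (1 + 28/3)*(-1/54) = 21/44 + (31/3)*(-1/54) = 21/44 - 31/162 = 1019/3564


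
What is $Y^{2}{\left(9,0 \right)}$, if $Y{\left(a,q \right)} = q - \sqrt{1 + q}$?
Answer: $1$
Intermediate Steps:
$Y^{2}{\left(9,0 \right)} = \left(0 - \sqrt{1 + 0}\right)^{2} = \left(0 - \sqrt{1}\right)^{2} = \left(0 - 1\right)^{2} = \left(-1\right)^{2} = 1$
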